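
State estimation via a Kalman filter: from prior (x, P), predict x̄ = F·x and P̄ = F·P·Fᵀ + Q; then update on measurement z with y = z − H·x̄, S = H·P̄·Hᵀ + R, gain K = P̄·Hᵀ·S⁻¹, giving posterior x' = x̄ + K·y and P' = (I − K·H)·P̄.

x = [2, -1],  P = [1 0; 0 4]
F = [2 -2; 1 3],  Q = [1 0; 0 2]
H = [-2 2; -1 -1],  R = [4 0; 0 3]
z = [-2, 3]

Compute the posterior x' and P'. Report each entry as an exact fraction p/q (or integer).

x̄ = F·x = [6, -1]
P̄ = F·P·Fᵀ + Q = [21 -22; -22 39]
y = z − H·x̄ = [12, 8]
S = H·P̄·Hᵀ + R = [420 -36; -36 19]
K = P̄·Hᵀ·S⁻¹ = [-799/3342 -223/557; 853/3342 -229/557]
x' = x̄ + K·y = [-40/557, -683/557]
P' = (I − K·H)·P̄ = [1403/1671 604/1671; 604/1671 1457/1671]

x' = [-40/557, -683/557]
P' = [1403/1671 604/1671; 604/1671 1457/1671]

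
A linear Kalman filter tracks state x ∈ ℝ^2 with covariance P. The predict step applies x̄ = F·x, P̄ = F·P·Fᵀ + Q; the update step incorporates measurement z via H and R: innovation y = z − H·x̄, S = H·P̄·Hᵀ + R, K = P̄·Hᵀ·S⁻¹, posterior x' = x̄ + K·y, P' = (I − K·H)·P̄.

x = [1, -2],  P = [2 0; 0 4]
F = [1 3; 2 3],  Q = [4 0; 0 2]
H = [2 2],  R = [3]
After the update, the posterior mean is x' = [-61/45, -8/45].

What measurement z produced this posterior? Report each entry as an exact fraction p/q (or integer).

z = [-3]

x̄ = F·x = [-5, -4]
P̄ = F·P·Fᵀ + Q = [42 40; 40 46]
S = H·P̄·Hᵀ + R = [675]
K = P̄·Hᵀ·S⁻¹ = [164/675; 172/675]
x' − x̄ = [164/45, 172/45] = K·y
y = (KᵀK)⁻¹·Kᵀ·(x' − x̄) = [15]
z = y + H·x̄ = [15] + [-18] = [-3]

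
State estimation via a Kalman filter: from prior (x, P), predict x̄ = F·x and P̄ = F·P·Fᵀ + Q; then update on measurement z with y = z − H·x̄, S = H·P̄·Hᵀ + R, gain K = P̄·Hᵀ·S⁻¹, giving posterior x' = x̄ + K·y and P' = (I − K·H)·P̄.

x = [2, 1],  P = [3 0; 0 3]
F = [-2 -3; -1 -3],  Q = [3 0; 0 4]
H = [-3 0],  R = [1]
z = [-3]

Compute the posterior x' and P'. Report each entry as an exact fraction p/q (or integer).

x' = [371/379, 481/379]
P' = [42/379 33/379; 33/379 3085/379]

x̄ = F·x = [-7, -5]
P̄ = F·P·Fᵀ + Q = [42 33; 33 34]
y = z − H·x̄ = [-24]
S = H·P̄·Hᵀ + R = [379]
K = P̄·Hᵀ·S⁻¹ = [-126/379; -99/379]
x' = x̄ + K·y = [371/379, 481/379]
P' = (I − K·H)·P̄ = [42/379 33/379; 33/379 3085/379]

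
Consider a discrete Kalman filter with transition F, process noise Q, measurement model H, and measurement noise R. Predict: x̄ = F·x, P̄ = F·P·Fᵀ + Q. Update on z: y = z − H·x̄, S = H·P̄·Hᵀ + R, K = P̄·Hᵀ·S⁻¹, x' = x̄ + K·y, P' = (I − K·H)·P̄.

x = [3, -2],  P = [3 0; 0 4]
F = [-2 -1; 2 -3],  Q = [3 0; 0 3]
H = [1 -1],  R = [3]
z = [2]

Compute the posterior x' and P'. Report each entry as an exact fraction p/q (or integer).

x' = [50/73, -42/73]
P' = [1026/73 969/73; 969/73 1122/73]

x̄ = F·x = [-4, 12]
P̄ = F·P·Fᵀ + Q = [19 0; 0 51]
y = z − H·x̄ = [18]
S = H·P̄·Hᵀ + R = [73]
K = P̄·Hᵀ·S⁻¹ = [19/73; -51/73]
x' = x̄ + K·y = [50/73, -42/73]
P' = (I − K·H)·P̄ = [1026/73 969/73; 969/73 1122/73]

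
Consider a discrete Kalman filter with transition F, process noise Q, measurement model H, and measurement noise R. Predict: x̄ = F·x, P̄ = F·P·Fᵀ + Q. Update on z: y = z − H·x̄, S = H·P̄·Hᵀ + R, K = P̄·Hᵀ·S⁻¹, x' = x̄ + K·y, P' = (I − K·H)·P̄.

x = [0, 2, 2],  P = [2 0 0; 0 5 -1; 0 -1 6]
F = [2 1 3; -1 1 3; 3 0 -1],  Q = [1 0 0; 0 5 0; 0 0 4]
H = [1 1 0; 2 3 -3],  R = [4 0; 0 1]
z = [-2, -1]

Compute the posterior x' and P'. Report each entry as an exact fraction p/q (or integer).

x̄ = F·x = [8, 8, -2]
P̄ = F·P·Fᵀ + Q = [62 49 -5; 49 60 -23; -5 -23 28]
y = z − H·x̄ = [-18, -47]
S = H·P̄·Hᵀ + R = [224 633; 633 2103]
K = P̄·Hᵀ·S⁻¹ = [17465/23461 -6199/70383; 3192/23461 8731/70383; 14765/23461 -18788/70383]
x' = x̄ + K·y = [-88693/70383, -19661/70383, -55040/70383]
P' = (I − K·H)·P̄ = [320815/70383 -111235/70383 104708/70383; -111235/70383 149539/70383 72472/70383; 104708/70383 72472/70383 148540/70383]

x' = [-88693/70383, -19661/70383, -55040/70383]
P' = [320815/70383 -111235/70383 104708/70383; -111235/70383 149539/70383 72472/70383; 104708/70383 72472/70383 148540/70383]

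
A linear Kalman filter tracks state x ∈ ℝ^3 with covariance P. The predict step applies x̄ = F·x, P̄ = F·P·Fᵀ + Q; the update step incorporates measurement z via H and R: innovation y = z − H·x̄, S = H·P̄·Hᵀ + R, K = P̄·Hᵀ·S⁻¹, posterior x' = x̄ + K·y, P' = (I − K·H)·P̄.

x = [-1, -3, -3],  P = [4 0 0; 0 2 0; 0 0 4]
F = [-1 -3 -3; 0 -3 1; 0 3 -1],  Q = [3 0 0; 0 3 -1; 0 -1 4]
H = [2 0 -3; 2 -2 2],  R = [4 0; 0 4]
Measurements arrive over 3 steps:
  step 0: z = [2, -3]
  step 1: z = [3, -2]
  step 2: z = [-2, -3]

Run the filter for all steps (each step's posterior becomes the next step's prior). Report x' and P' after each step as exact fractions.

step 0: x' = [4642/10547, 198453/147658, -37628/73829], P' = [14585/10547 15921/10547 5834/10547; 15921/10547 193658/73829 61454/73829; 5834/10547 61454/73829 41648/73829]
step 1: x' = [4237691/11771209, 446920331/1318375408, -61115961/82398463], P' = [32854315/23542418 18085372/11771209 6570863/11771209; 18085372/11771209 1736813411/659187704 69472976/82398463; 6570863/11771209 69472976/82398463 46649318/82398463]
step 2: x' = [-3888761234323/3353832291501, -2366986655305/46953652081014, -2839333956502/23476826040507], P' = [4681331635580/3353832291501 5153752144813/3353832291501 1872532654232/3353832291501; 5153752144813/3353832291501 61850959422215/23476826040507 19796637671878/23476826040507; 1872532654232/3353832291501 19796637671878/23476826040507 13292288931452/23476826040507]

step 0: x̄ = F·x = [19, 6, -6]
step 0: P̄ = F·P·Fᵀ + Q = [61 6 -6; 6 25 -23; -6 -23 26]
step 0: y = z − H·x̄ = [-54, -17]
step 0: S = H·P̄·Hᵀ + R = [554 -62; -62 540]
step 0: K = P̄·Hᵀ·S⁻¹ = [2917/10547 2249/10547; 9633/73829 -20757/147658; -10817/73829 10516/73829]
step 0: x' = x̄ + K·y = [4642/10547, 198453/147658, -37628/73829]
step 0: P' = (I − K·H)·P̄ = [14585/10547 15921/10547 5834/10547; 15921/10547 193658/73829 61454/73829; 5834/10547 61454/73829 41648/73829]
step 1: x̄ = F·x = [-434579/147658, -670615/147658, 670615/147658]
step 1: P̄ = F·P·Fᵀ + Q = [4461218/73829 2280205/73829 -2280205/73829; 2280205/73829 1637333/73829 -1489675/73829; -2280205/73829 -1489675/73829 1711162/73829]
step 1: y = z − H·x̄ = [3323977/147658, -1054309/73829]
step 1: S = H·P̄·Hᵀ + R = [60903106/73829 -5920560/73829; -5920560/73829 6968288/73829]
step 1: K = P̄·Hᵀ·S⁻¹ = [6570863/23542418 9825297/47084836; 11194070/82398463 -168248771/1318375408; -11988968/82398463 23172383/164796926]
step 1: x' = x̄ + K·y = [4237691/11771209, 446920331/1318375408, -61115961/82398463]
step 1: P' = (I − K·H)·P̄ = [32854315/23542418 18085372/11771209 6570863/11771209; 18085372/11771209 1736813411/659187704 69472976/82398463; 6570863/11771209 69472976/82398463 46649318/82398463]
step 2: x̄ = F·x = [1118183743/1318375408, -2318616369/1318375408, 2318616369/1318375408]
step 2: P̄ = F·P·Fᵀ + Q = [40176159031/659187704 20516814083/659187704 -20516814083/659187704; 20516814083/659187704 14647375507/659187704 -13329000099/659187704; -20516814083/659187704 -13329000099/659187704 15306563211/659187704]
step 2: y = z − H·x̄ = [2082730805/1318375408, -7732979593/659187704]
step 2: S = H·P̄·Hᵀ + R = [547302224835/659187704 -26071185951/329593852; -26071185951/329593852 15380029319/164796926]
step 2: K = P̄·Hᵀ·S⁻¹ = [936266327116/3353832291501 155568016111/745296064778; 3190654252937/23476826040507 -332114263147/2608536226723; -3415352408777/23476826040507 366854435511/2608536226723]
step 2: x' = x̄ + K·y = [-3888761234323/3353832291501, -2366986655305/46953652081014, -2839333956502/23476826040507]
step 2: P' = (I − K·H)·P̄ = [4681331635580/3353832291501 5153752144813/3353832291501 1872532654232/3353832291501; 5153752144813/3353832291501 61850959422215/23476826040507 19796637671878/23476826040507; 1872532654232/3353832291501 19796637671878/23476826040507 13292288931452/23476826040507]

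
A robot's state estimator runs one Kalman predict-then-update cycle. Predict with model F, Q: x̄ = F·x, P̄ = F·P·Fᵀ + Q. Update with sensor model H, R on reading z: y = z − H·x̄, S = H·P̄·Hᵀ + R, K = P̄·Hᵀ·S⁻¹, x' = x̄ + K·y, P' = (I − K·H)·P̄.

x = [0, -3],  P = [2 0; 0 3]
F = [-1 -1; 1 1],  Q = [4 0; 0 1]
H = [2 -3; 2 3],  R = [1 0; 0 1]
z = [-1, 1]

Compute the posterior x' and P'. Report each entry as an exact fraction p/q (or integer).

x' = [27/4357, 1329/4357]
P' = [531/4357 -5/4357; -5/4357 238/4357]

x̄ = F·x = [3, -3]
P̄ = F·P·Fᵀ + Q = [9 -5; -5 6]
y = z − H·x̄ = [-16, 4]
S = H·P̄·Hᵀ + R = [151 -18; -18 31]
K = P̄·Hᵀ·S⁻¹ = [1077/4357 1047/4357; -724/4357 704/4357]
x' = x̄ + K·y = [27/4357, 1329/4357]
P' = (I − K·H)·P̄ = [531/4357 -5/4357; -5/4357 238/4357]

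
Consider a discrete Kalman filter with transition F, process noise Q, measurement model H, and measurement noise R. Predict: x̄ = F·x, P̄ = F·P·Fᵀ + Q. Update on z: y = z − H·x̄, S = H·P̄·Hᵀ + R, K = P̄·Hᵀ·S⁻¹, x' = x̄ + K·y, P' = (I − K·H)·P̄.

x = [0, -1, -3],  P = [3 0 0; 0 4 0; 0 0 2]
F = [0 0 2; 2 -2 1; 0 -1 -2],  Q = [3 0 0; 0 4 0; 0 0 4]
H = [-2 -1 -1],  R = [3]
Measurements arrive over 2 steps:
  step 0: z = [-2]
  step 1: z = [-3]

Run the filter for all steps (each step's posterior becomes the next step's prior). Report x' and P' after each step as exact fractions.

step 0: x̄ = F·x = [-6, -1, 7]
step 0: P̄ = F·P·Fᵀ + Q = [11 4 -8; 4 34 4; -8 4 16]
step 0: y = z − H·x̄ = [-8]
step 0: S = H·P̄·Hᵀ + R = [89]
step 0: K = P̄·Hᵀ·S⁻¹ = [-18/89; -46/89; -4/89]
step 0: x' = x̄ + K·y = [-390/89, 279/89, 655/89]
step 0: P' = (I − K·H)·P̄ = [655/89 -472/89 -784/89; -472/89 910/89 172/89; -784/89 172/89 1408/89]
step 1: x̄ = F·x = [1310/89, -683/89, -1589/89]
step 1: P̄ = F·P·Fᵀ + Q = [5899/89 -1008/89 -5976/89; -1008/89 7976/89 3600/89; -5976/89 3600/89 7586/89]
step 1: y = z − H·x̄ = [81/89]
step 1: S = H·P̄·Hᵀ + R = [18689/89]
step 1: K = P̄·Hᵀ·S⁻¹ = [-4814/18689; -9560/18689; 766/18689]
step 1: x' = x̄ + K·y = [270704/18689, -152123/18689, -332975/18689]
step 1: P' = (I − K·H)·P̄ = [978335/18689 -728768/18689 -1213460/18689; -728768/18689 647976/18689 838240/18689; -1213460/18689 838240/18689 1586382/18689]

step 0: x' = [-390/89, 279/89, 655/89], P' = [655/89 -472/89 -784/89; -472/89 910/89 172/89; -784/89 172/89 1408/89]
step 1: x' = [270704/18689, -152123/18689, -332975/18689], P' = [978335/18689 -728768/18689 -1213460/18689; -728768/18689 647976/18689 838240/18689; -1213460/18689 838240/18689 1586382/18689]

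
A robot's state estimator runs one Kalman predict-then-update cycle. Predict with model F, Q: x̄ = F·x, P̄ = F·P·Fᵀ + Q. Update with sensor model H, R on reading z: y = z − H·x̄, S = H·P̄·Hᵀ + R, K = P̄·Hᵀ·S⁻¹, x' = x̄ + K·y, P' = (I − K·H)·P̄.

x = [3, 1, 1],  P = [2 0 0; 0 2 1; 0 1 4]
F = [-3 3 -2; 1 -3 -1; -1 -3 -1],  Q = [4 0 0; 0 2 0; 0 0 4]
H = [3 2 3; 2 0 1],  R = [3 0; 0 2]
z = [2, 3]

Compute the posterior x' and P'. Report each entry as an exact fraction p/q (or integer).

x' = [172089/74519, 19211/74519, -136127/74519]
P' = [120819/74519 23658/74519 -146226/74519; 23658/74519 177936/74519 -120858/74519; -146226/74519 -120858/74519 246782/74519]

x̄ = F·x = [-8, -1, -7]
P̄ = F·P·Fᵀ + Q = [44 -13 -1; -13 32 26; -1 26 34]
y = z − H·x̄ = [49, 26]
S = H·P̄·Hᵀ + R = [971 357; 357 208]
K = P̄·Hᵀ·S⁻¹ = [-9635/74519 47706/74519; 21424/74519 -36771/74519; 19984/74519 -22835/74519]
x' = x̄ + K·y = [172089/74519, 19211/74519, -136127/74519]
P' = (I − K·H)·P̄ = [120819/74519 23658/74519 -146226/74519; 23658/74519 177936/74519 -120858/74519; -146226/74519 -120858/74519 246782/74519]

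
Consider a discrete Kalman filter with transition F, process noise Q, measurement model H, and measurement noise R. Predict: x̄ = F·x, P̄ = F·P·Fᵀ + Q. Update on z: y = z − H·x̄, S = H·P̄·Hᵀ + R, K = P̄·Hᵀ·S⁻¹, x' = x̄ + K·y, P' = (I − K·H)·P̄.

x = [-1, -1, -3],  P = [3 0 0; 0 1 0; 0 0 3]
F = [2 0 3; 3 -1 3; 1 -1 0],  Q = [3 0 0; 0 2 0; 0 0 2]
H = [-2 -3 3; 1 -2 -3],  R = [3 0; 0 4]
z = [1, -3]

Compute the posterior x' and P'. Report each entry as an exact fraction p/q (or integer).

x' = [-2085/4709, 2233/4709, 2704/4709]
P' = [36986/14127 -5684/14127 16234/14127; -5684/14127 4703/14127 -1378/14127; 16234/14127 -1378/14127 10010/14127]

x̄ = F·x = [-11, -11, 0]
P̄ = F·P·Fᵀ + Q = [42 45 6; 45 57 10; 6 10 6]
y = z − H·x̄ = [-54, -14]
S = H·P̄·Hᵀ + R = [1026 333; 333 232]
K = P̄·Hᵀ·S⁻¹ = [-8218/42381 -29/4709; -6875/42381 -913/4709; 1696/42381 -920/4709]
x' = x̄ + K·y = [-2085/4709, 2233/4709, 2704/4709]
P' = (I − K·H)·P̄ = [36986/14127 -5684/14127 16234/14127; -5684/14127 4703/14127 -1378/14127; 16234/14127 -1378/14127 10010/14127]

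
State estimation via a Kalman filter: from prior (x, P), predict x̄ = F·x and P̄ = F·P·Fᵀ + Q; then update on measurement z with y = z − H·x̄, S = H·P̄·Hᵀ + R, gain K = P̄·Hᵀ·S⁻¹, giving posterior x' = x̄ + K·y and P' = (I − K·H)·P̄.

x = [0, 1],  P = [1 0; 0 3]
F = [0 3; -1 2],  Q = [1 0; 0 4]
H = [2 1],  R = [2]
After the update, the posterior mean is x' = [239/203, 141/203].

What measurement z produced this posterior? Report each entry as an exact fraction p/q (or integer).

z = [3]

x̄ = F·x = [3, 2]
P̄ = F·P·Fᵀ + Q = [28 18; 18 17]
S = H·P̄·Hᵀ + R = [203]
K = P̄·Hᵀ·S⁻¹ = [74/203; 53/203]
x' − x̄ = [-370/203, -265/203] = K·y
y = (KᵀK)⁻¹·Kᵀ·(x' − x̄) = [-5]
z = y + H·x̄ = [-5] + [8] = [3]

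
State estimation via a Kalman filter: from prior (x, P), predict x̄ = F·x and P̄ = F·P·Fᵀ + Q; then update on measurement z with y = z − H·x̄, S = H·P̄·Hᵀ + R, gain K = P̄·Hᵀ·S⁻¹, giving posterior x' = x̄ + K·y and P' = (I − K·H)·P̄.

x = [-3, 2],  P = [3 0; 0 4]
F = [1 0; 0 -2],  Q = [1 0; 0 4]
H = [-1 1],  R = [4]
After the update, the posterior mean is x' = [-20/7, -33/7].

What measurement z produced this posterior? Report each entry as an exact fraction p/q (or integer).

z = [-2]

x̄ = F·x = [-3, -4]
P̄ = F·P·Fᵀ + Q = [4 0; 0 20]
S = H·P̄·Hᵀ + R = [28]
K = P̄·Hᵀ·S⁻¹ = [-1/7; 5/7]
x' − x̄ = [1/7, -5/7] = K·y
y = (KᵀK)⁻¹·Kᵀ·(x' − x̄) = [-1]
z = y + H·x̄ = [-1] + [-1] = [-2]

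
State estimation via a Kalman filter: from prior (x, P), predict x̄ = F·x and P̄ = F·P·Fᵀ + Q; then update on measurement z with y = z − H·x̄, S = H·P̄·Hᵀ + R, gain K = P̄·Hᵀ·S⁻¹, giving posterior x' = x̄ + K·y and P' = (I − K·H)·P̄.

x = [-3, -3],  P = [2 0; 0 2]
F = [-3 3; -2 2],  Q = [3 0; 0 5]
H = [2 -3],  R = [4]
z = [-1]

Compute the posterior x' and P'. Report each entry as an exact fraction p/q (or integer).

x̄ = F·x = [0, 0]
P̄ = F·P·Fᵀ + Q = [39 24; 24 21]
y = z − H·x̄ = [-1]
S = H·P̄·Hᵀ + R = [61]
K = P̄·Hᵀ·S⁻¹ = [6/61; -15/61]
x' = x̄ + K·y = [-6/61, 15/61]
P' = (I − K·H)·P̄ = [2343/61 1554/61; 1554/61 1056/61]

x' = [-6/61, 15/61]
P' = [2343/61 1554/61; 1554/61 1056/61]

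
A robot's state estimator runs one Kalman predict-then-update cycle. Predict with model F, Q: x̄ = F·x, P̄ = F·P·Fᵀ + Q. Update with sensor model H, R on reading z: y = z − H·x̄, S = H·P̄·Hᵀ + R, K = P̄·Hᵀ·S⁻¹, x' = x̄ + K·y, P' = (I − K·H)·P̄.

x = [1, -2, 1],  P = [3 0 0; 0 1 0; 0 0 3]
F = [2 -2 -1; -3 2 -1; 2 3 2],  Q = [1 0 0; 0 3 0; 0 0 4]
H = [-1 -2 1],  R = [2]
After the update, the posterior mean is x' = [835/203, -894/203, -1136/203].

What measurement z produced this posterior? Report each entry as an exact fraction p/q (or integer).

z = [-1]

x̄ = F·x = [5, -8, -2]
P̄ = F·P·Fᵀ + Q = [20 -19 0; -19 37 -18; 0 -18 37]
S = H·P̄·Hᵀ + R = [203]
K = P̄·Hᵀ·S⁻¹ = [18/203; -73/203; 73/203]
x' − x̄ = [-180/203, 730/203, -730/203] = K·y
y = (KᵀK)⁻¹·Kᵀ·(x' − x̄) = [-10]
z = y + H·x̄ = [-10] + [9] = [-1]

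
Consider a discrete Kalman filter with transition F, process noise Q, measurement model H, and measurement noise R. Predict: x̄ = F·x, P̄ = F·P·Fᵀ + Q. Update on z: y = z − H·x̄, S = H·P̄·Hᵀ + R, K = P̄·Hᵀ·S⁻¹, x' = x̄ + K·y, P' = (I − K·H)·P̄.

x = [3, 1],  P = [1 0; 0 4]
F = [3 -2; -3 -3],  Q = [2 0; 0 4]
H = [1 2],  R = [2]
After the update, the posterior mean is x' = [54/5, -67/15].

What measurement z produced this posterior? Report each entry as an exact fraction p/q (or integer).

x̄ = F·x = [7, -12]
P̄ = F·P·Fᵀ + Q = [27 15; 15 49]
S = H·P̄·Hᵀ + R = [285]
K = P̄·Hᵀ·S⁻¹ = [1/5; 113/285]
x' − x̄ = [19/5, 113/15] = K·y
y = (KᵀK)⁻¹·Kᵀ·(x' − x̄) = [19]
z = y + H·x̄ = [19] + [-17] = [2]

z = [2]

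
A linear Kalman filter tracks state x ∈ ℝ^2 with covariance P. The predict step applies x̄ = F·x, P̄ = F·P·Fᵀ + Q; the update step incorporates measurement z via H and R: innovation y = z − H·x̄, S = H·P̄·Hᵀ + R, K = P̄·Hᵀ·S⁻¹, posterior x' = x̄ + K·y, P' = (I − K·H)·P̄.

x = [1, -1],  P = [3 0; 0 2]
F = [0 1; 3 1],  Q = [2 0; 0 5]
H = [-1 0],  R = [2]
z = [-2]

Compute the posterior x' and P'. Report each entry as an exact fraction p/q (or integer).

x̄ = F·x = [-1, 2]
P̄ = F·P·Fᵀ + Q = [4 2; 2 34]
y = z − H·x̄ = [-3]
S = H·P̄·Hᵀ + R = [6]
K = P̄·Hᵀ·S⁻¹ = [-2/3; -1/3]
x' = x̄ + K·y = [1, 3]
P' = (I − K·H)·P̄ = [4/3 2/3; 2/3 100/3]

x' = [1, 3]
P' = [4/3 2/3; 2/3 100/3]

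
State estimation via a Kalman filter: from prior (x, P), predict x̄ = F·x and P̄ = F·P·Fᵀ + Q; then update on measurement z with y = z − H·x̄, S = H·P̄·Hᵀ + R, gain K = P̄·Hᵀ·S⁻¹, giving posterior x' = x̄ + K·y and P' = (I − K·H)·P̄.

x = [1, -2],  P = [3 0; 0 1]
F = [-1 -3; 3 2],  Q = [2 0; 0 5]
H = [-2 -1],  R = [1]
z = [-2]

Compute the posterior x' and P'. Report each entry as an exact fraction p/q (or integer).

x' = [74/33, -25/11]
P' = [293/33 -191/11; -191/11 384/11]

x̄ = F·x = [5, -1]
P̄ = F·P·Fᵀ + Q = [14 -15; -15 36]
y = z − H·x̄ = [7]
S = H·P̄·Hᵀ + R = [33]
K = P̄·Hᵀ·S⁻¹ = [-13/33; -2/11]
x' = x̄ + K·y = [74/33, -25/11]
P' = (I − K·H)·P̄ = [293/33 -191/11; -191/11 384/11]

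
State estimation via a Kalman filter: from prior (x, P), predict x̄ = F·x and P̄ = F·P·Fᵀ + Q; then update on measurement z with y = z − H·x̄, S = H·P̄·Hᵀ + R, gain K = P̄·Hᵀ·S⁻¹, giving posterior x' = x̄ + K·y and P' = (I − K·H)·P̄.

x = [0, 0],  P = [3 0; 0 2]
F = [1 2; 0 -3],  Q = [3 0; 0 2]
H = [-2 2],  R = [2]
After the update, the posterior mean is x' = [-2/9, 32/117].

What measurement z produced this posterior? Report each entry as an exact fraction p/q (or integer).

x̄ = F·x = [0, 0]
P̄ = F·P·Fᵀ + Q = [14 -12; -12 20]
S = H·P̄·Hᵀ + R = [234]
K = P̄·Hᵀ·S⁻¹ = [-2/9; 32/117]
x' − x̄ = [-2/9, 32/117] = K·y
y = (KᵀK)⁻¹·Kᵀ·(x' − x̄) = [1]
z = y + H·x̄ = [1] + [0] = [1]

z = [1]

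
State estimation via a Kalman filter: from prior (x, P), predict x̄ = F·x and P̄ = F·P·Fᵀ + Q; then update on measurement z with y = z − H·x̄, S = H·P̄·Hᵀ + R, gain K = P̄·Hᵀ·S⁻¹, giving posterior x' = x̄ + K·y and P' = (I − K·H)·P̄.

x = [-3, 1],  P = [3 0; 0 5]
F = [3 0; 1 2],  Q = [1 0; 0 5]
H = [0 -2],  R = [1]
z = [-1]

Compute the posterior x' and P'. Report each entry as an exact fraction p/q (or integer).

x̄ = F·x = [-9, -1]
P̄ = F·P·Fᵀ + Q = [28 9; 9 28]
y = z − H·x̄ = [-3]
S = H·P̄·Hᵀ + R = [113]
K = P̄·Hᵀ·S⁻¹ = [-18/113; -56/113]
x' = x̄ + K·y = [-963/113, 55/113]
P' = (I − K·H)·P̄ = [2840/113 9/113; 9/113 28/113]

x' = [-963/113, 55/113]
P' = [2840/113 9/113; 9/113 28/113]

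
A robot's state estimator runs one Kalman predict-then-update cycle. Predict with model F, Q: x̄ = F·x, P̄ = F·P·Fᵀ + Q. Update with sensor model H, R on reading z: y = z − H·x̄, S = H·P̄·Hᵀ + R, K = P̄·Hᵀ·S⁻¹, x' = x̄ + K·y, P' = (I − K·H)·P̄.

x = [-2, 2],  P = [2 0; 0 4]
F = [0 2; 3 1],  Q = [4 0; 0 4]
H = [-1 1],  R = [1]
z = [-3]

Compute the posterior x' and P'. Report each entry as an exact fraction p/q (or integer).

x̄ = F·x = [4, -4]
P̄ = F·P·Fᵀ + Q = [20 8; 8 26]
y = z − H·x̄ = [5]
S = H·P̄·Hᵀ + R = [31]
K = P̄·Hᵀ·S⁻¹ = [-12/31; 18/31]
x' = x̄ + K·y = [64/31, -34/31]
P' = (I − K·H)·P̄ = [476/31 464/31; 464/31 482/31]

x' = [64/31, -34/31]
P' = [476/31 464/31; 464/31 482/31]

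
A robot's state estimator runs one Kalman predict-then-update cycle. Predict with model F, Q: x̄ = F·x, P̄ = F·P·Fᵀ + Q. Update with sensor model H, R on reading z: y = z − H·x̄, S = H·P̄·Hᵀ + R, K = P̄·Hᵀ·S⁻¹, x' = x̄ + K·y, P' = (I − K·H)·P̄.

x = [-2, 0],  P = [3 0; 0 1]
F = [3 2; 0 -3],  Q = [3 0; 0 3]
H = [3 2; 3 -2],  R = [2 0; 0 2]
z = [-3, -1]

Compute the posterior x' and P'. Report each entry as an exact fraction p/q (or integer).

x̄ = F·x = [-6, 0]
P̄ = F·P·Fᵀ + Q = [34 -6; -6 12]
y = z − H·x̄ = [15, 17]
S = H·P̄·Hᵀ + R = [284 258; 258 428]
K = P̄·Hᵀ·S⁻¹ = [2277/13747 2289/13747; 3351/13747 -3369/13747]
x' = x̄ + K·y = [-9414/13747, -7008/13747]
P' = (I − K·H)·P̄ = [1522/13747 -6/13747; -6/13747 3360/13747]

x' = [-9414/13747, -7008/13747]
P' = [1522/13747 -6/13747; -6/13747 3360/13747]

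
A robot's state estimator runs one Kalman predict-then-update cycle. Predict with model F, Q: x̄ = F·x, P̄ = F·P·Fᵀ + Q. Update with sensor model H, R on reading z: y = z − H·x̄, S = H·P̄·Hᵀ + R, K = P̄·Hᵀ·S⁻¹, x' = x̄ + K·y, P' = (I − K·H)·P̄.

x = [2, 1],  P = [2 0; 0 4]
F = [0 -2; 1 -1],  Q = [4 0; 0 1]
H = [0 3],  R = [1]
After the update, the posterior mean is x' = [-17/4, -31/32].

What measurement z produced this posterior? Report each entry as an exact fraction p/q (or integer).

x̄ = F·x = [-2, 1]
P̄ = F·P·Fᵀ + Q = [20 8; 8 7]
S = H·P̄·Hᵀ + R = [64]
K = P̄·Hᵀ·S⁻¹ = [3/8; 21/64]
x' − x̄ = [-9/4, -63/32] = K·y
y = (KᵀK)⁻¹·Kᵀ·(x' − x̄) = [-6]
z = y + H·x̄ = [-6] + [3] = [-3]

z = [-3]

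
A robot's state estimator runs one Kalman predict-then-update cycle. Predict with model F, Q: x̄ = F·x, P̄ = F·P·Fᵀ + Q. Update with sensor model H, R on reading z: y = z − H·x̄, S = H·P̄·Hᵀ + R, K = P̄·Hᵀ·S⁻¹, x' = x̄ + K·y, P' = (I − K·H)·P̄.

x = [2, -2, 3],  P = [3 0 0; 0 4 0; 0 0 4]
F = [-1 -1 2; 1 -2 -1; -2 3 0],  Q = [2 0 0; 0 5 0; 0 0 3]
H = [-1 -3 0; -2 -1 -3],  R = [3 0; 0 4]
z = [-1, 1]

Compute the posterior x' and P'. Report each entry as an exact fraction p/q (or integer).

x̄ = F·x = [6, 3, -10]
P̄ = F·P·Fᵀ + Q = [25 -3 -6; -3 28 -30; -6 -30 51]
y = z − H·x̄ = [14, -14]
S = H·P̄·Hᵀ + R = [262 -175; -175 327]
K = P̄·Hᵀ·S⁻¹ = [-10307/55049 -10398/55049; -14587/55049 3641/55049; 11967/55049 -12282/55049]
x' = x̄ + K·y = [331568/55049, -90045/55049, -211004/55049]
P' = (I − K·H)·P̄ = [909771/55049 -292950/55049 -495000/55049; -292950/55049 112237/55049 153033/55049; -495000/55049 153033/55049 295365/55049]

x' = [331568/55049, -90045/55049, -211004/55049]
P' = [909771/55049 -292950/55049 -495000/55049; -292950/55049 112237/55049 153033/55049; -495000/55049 153033/55049 295365/55049]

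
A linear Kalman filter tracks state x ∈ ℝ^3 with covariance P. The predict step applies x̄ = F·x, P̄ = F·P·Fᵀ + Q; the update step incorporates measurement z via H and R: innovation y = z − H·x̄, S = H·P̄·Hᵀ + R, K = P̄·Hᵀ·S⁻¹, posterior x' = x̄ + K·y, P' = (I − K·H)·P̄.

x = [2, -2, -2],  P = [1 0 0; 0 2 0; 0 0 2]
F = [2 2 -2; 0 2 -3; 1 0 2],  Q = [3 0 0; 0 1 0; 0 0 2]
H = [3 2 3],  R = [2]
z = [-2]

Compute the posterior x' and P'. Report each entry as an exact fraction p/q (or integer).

x' = [131/101, -32/101, -175/101]
P' = [1011/404 491/202 -1605/404; 491/202 1206/101 -2073/202; -1605/404 -2073/202 4363/404]

x̄ = F·x = [4, 2, -2]
P̄ = F·P·Fᵀ + Q = [23 20 -6; 20 27 -12; -6 -12 11]
y = z − H·x̄ = [-12]
S = H·P̄·Hᵀ + R = [404]
K = P̄·Hᵀ·S⁻¹ = [91/404; 39/202; -9/404]
x' = x̄ + K·y = [131/101, -32/101, -175/101]
P' = (I − K·H)·P̄ = [1011/404 491/202 -1605/404; 491/202 1206/101 -2073/202; -1605/404 -2073/202 4363/404]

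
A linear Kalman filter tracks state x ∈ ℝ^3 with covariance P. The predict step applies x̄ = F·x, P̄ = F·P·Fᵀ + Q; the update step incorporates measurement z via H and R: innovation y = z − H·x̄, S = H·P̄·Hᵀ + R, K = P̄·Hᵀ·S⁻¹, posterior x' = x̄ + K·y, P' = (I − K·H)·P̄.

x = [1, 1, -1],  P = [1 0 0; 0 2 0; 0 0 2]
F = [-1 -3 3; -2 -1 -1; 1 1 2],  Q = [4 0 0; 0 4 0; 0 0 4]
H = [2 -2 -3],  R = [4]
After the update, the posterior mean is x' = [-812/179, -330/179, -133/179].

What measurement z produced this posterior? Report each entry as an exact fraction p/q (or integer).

x̄ = F·x = [-7, -2, 0]
P̄ = F·P·Fᵀ + Q = [41 2 5; 2 12 -8; 5 -8 15]
S = H·P̄·Hᵀ + R = [179]
K = P̄·Hᵀ·S⁻¹ = [63/179; 4/179; -19/179]
x' − x̄ = [441/179, 28/179, -133/179] = K·y
y = (KᵀK)⁻¹·Kᵀ·(x' − x̄) = [7]
z = y + H·x̄ = [7] + [-10] = [-3]

z = [-3]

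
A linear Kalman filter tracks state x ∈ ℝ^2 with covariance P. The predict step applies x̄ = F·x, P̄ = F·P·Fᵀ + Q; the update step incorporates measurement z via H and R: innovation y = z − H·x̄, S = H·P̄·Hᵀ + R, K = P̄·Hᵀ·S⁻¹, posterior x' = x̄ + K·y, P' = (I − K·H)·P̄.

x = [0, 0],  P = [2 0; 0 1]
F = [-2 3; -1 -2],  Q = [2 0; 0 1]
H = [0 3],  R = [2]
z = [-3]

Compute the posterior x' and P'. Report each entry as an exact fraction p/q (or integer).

x̄ = F·x = [0, 0]
P̄ = F·P·Fᵀ + Q = [19 -2; -2 7]
y = z − H·x̄ = [-3]
S = H·P̄·Hᵀ + R = [65]
K = P̄·Hᵀ·S⁻¹ = [-6/65; 21/65]
x' = x̄ + K·y = [18/65, -63/65]
P' = (I − K·H)·P̄ = [1199/65 -4/65; -4/65 14/65]

x' = [18/65, -63/65]
P' = [1199/65 -4/65; -4/65 14/65]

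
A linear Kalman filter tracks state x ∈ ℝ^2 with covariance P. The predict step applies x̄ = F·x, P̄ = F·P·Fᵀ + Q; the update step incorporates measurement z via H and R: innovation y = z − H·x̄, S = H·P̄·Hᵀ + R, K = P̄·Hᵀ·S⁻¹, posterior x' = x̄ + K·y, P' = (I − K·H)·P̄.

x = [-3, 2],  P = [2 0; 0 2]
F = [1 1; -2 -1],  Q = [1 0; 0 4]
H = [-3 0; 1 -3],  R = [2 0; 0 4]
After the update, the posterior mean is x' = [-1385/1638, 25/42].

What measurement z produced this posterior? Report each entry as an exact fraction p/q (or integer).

x̄ = F·x = [-1, 4]
P̄ = F·P·Fᵀ + Q = [5 -6; -6 14]
S = H·P̄·Hᵀ + R = [47 -69; -69 171]
K = P̄·Hᵀ·S⁻¹ = [-163/546 23/1638; -1/14 -13/42]
x' − x̄ = [253/1638, -143/42] = K·y
y = (KᵀK)⁻¹·Kᵀ·(x' − x̄) = [0, 11]
z = y + H·x̄ = [0, 11] + [3, -13] = [3, -2]

z = [3, -2]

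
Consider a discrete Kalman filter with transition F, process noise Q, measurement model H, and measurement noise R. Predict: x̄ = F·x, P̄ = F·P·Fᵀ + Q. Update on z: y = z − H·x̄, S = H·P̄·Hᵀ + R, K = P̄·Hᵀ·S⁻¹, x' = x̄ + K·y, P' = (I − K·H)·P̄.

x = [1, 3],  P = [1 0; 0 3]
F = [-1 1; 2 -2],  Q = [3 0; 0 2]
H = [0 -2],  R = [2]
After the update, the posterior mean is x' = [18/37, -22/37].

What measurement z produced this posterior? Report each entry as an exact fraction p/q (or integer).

x̄ = F·x = [2, -4]
P̄ = F·P·Fᵀ + Q = [7 -8; -8 18]
S = H·P̄·Hᵀ + R = [74]
K = P̄·Hᵀ·S⁻¹ = [8/37; -18/37]
x' − x̄ = [-56/37, 126/37] = K·y
y = (KᵀK)⁻¹·Kᵀ·(x' − x̄) = [-7]
z = y + H·x̄ = [-7] + [8] = [1]

z = [1]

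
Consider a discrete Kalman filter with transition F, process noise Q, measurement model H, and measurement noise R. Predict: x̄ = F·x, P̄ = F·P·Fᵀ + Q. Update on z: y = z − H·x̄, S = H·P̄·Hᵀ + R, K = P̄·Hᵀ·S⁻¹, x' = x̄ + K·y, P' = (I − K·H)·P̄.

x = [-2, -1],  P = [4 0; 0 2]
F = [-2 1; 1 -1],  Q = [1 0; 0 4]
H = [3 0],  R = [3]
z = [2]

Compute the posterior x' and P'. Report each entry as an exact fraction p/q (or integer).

x̄ = F·x = [3, -1]
P̄ = F·P·Fᵀ + Q = [19 -10; -10 10]
y = z − H·x̄ = [-7]
S = H·P̄·Hᵀ + R = [174]
K = P̄·Hᵀ·S⁻¹ = [19/58; -5/29]
x' = x̄ + K·y = [41/58, 6/29]
P' = (I − K·H)·P̄ = [19/58 -5/29; -5/29 140/29]

x' = [41/58, 6/29]
P' = [19/58 -5/29; -5/29 140/29]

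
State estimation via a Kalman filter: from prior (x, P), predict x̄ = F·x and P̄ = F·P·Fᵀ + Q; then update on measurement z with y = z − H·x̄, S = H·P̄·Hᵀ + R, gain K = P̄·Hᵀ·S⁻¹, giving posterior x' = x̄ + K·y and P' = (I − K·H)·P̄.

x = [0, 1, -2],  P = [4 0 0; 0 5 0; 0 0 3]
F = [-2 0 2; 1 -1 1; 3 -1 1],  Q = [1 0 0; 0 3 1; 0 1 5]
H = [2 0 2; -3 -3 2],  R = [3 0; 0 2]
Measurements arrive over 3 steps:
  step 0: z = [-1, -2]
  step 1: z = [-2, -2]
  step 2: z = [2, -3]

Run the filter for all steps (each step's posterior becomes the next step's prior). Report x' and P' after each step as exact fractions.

step 0: x̄ = F·x = [-4, -3, -3]
step 0: P̄ = F·P·Fᵀ + Q = [29 -2 -18; -2 15 21; -18 21 49]
step 0: y = z − H·x̄ = [13, -17]
step 0: S = H·P̄·Hᵀ + R = [171 -56; -56 522]
step 0: K = P̄·Hᵀ·S⁻¹ = [2466/43063 -18775/86126; 10002/43063 2641/86126; 18674/43063 18691/86126]
step 0: x' = x̄ + K·y = [38787/86126, -43223/86126, -90601/86126]
step 0: P' = (I − K·H)·P̄ = [192475/86126 -303343/86126 -185077/86126; -303343/86126 523815/86126 333349/86126; -185077/86126 333349/86126 241099/86126]
step 1: x̄ = F·x = [-129388/43063, -8591/86126, 68983/86126]
step 1: P̄ = F·P·Fᵀ + Q = [1650519/43063 -588068/43063 -1343172/43063; -588068/43063 785601/86126 1234831/86126; -1343172/43063 1234831/86126 2970717/86126]
step 1: y = z − H·x̄ = [103667/43063, -1112319/86126]
step 1: S = H·P̄·Hᵀ + R = [1927323/43063 -1451421/43063; -1451421/43063 45082579/86126]
step 1: K = P̄·Hᵀ·S⁻¹ = [82526968/639957315 -53814342/213319105; 61391708/639957315 18547193/213319105; 14327360/42663821 10666107/42663821]
step 1: x' = x̄ + K·y = [360880541/639957315, -634657019/639957315, -69090475/42663821]
step 1: P' = (I − K·H)·P̄ = [443268839/213319105 -675396181/213319105 -80401071/42663821; -675396181/213319105 1133759409/213319105 141218407/42663821; -80401071/42663821 141218407/42663821 101892111/42663821]
step 2: x̄ = F·x = [-2794475332/639957315, -8163913/127991463, 680941517/639957315]
step 2: P̄ = F·P·Fᵀ + Q = [7240279521/213319105 -526118600/42663821 -6011689776/213319105; -526118600/42663821 372208740/42663821 573544964/42663821; -6011689776/213319105 573544964/42663821 6927395926/213319105]
step 2: y = z − H·x̄ = [1101396452/127991463, -2357527934/127991463]
step 2: S = H·P̄·Hᵀ + R = [1843428179/42663821 -1026300958/42663821; -1026300958/42663821 20085007275/42663821]
step 2: K = P̄·Hᵀ·S⁻¹ = [106976282796/843149391841 -211585873173/843149391841; 83355185984/843149391841 71795975836/843149391841; 284470902212/843149391841 210046421736/843149391841]
step 2: x' = x̄ + K·y = [17041472847298/12647240877615, -1976787563509/2529448175523, -7857709122943/12647240877615]
step 2: P' = (I − K·H)·P̄ = [8713857183306/4215746959205 -2656585529524/843149391841 -7911535062336/4215746959205; -2656585529524/843149391841 4463133751300/843149391841 2781618308500/843149391841; -7911535062336/4215746959205 2781618308500/843149391841 10045066828926/4215746959205]

step 0: x' = [38787/86126, -43223/86126, -90601/86126], P' = [192475/86126 -303343/86126 -185077/86126; -303343/86126 523815/86126 333349/86126; -185077/86126 333349/86126 241099/86126]
step 1: x' = [360880541/639957315, -634657019/639957315, -69090475/42663821], P' = [443268839/213319105 -675396181/213319105 -80401071/42663821; -675396181/213319105 1133759409/213319105 141218407/42663821; -80401071/42663821 141218407/42663821 101892111/42663821]
step 2: x' = [17041472847298/12647240877615, -1976787563509/2529448175523, -7857709122943/12647240877615], P' = [8713857183306/4215746959205 -2656585529524/843149391841 -7911535062336/4215746959205; -2656585529524/843149391841 4463133751300/843149391841 2781618308500/843149391841; -7911535062336/4215746959205 2781618308500/843149391841 10045066828926/4215746959205]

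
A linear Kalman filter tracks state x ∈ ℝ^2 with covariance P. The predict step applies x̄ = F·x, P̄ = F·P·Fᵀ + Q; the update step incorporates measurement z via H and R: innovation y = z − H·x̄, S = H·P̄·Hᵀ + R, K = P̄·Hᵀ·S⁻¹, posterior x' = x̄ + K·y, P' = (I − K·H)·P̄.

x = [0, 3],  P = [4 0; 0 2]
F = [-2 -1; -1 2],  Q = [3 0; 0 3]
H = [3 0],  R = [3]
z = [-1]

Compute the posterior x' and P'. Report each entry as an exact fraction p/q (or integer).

x' = [-3/8, 13/2]
P' = [21/64 1/16; 1/16 57/4]

x̄ = F·x = [-3, 6]
P̄ = F·P·Fᵀ + Q = [21 4; 4 15]
y = z − H·x̄ = [8]
S = H·P̄·Hᵀ + R = [192]
K = P̄·Hᵀ·S⁻¹ = [21/64; 1/16]
x' = x̄ + K·y = [-3/8, 13/2]
P' = (I − K·H)·P̄ = [21/64 1/16; 1/16 57/4]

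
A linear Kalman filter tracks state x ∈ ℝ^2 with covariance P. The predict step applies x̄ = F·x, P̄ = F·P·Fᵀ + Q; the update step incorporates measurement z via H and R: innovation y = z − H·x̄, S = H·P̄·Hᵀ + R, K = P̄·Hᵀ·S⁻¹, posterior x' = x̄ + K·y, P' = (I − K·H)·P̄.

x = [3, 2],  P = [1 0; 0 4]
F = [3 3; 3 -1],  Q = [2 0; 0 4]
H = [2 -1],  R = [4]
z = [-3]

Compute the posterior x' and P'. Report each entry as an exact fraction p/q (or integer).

x' = [61/17, 165/17]
P' = [978/221 1568/221; 1568/221 3228/221]

x̄ = F·x = [15, 7]
P̄ = F·P·Fᵀ + Q = [47 -3; -3 17]
y = z − H·x̄ = [-26]
S = H·P̄·Hᵀ + R = [221]
K = P̄·Hᵀ·S⁻¹ = [97/221; -23/221]
x' = x̄ + K·y = [61/17, 165/17]
P' = (I − K·H)·P̄ = [978/221 1568/221; 1568/221 3228/221]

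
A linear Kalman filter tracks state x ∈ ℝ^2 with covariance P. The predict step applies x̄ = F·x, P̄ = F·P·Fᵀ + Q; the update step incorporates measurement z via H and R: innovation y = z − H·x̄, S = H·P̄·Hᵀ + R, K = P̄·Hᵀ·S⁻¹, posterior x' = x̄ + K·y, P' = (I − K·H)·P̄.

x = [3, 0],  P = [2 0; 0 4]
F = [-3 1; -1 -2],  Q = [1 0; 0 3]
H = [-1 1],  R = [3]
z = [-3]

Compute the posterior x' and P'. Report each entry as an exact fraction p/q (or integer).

x̄ = F·x = [-9, -3]
P̄ = F·P·Fᵀ + Q = [23 -2; -2 21]
y = z − H·x̄ = [-9]
S = H·P̄·Hᵀ + R = [51]
K = P̄·Hᵀ·S⁻¹ = [-25/51; 23/51]
x' = x̄ + K·y = [-78/17, -120/17]
P' = (I − K·H)·P̄ = [548/51 473/51; 473/51 542/51]

x' = [-78/17, -120/17]
P' = [548/51 473/51; 473/51 542/51]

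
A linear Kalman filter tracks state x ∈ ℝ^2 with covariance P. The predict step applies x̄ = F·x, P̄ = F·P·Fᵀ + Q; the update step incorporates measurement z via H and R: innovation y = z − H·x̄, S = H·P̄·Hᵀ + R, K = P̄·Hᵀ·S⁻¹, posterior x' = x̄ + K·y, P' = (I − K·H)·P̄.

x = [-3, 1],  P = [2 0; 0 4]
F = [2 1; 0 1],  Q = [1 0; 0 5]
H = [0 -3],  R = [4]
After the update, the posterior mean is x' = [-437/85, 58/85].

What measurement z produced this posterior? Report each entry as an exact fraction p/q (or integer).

z = [-2]

x̄ = F·x = [-5, 1]
P̄ = F·P·Fᵀ + Q = [13 4; 4 9]
S = H·P̄·Hᵀ + R = [85]
K = P̄·Hᵀ·S⁻¹ = [-12/85; -27/85]
x' − x̄ = [-12/85, -27/85] = K·y
y = (KᵀK)⁻¹·Kᵀ·(x' − x̄) = [1]
z = y + H·x̄ = [1] + [-3] = [-2]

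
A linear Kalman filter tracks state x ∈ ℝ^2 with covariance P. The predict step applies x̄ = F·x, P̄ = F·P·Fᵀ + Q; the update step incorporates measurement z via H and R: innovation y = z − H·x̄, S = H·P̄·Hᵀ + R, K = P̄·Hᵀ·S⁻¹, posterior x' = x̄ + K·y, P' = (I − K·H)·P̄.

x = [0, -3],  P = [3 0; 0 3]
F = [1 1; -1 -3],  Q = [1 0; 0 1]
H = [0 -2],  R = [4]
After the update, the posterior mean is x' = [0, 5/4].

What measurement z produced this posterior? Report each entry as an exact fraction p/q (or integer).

x̄ = F·x = [-3, 9]
P̄ = F·P·Fᵀ + Q = [7 -12; -12 31]
S = H·P̄·Hᵀ + R = [128]
K = P̄·Hᵀ·S⁻¹ = [3/16; -31/64]
x' − x̄ = [3, -31/4] = K·y
y = (KᵀK)⁻¹·Kᵀ·(x' − x̄) = [16]
z = y + H·x̄ = [16] + [-18] = [-2]

z = [-2]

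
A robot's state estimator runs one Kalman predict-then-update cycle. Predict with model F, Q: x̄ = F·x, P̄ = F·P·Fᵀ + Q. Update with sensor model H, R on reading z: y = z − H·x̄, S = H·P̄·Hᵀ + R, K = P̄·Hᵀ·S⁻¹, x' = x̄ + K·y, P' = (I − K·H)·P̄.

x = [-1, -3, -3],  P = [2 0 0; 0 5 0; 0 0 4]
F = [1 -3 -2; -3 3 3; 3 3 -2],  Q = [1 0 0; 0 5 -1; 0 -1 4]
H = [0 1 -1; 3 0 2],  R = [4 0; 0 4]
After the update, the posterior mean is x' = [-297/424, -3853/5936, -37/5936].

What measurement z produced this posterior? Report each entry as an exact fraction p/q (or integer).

x̄ = F·x = [14, -15, -6]
P̄ = F·P·Fᵀ + Q = [64 -75 -23; -75 104 2; -23 2 83]
S = H·P̄·Hᵀ + R = [187 -318; -318 636]
K = P̄·Hᵀ·S⁻¹ = [3/4 769/1272; -17/56 -8891/17808; -65/56 -7619/17808]
x' − x̄ = [-6233/424, 85187/5936, 35579/5936] = K·y
y = (KᵀK)⁻¹·Kᵀ·(x' − x̄) = [7, -33]
z = y + H·x̄ = [7, -33] + [-9, 30] = [-2, -3]

z = [-2, -3]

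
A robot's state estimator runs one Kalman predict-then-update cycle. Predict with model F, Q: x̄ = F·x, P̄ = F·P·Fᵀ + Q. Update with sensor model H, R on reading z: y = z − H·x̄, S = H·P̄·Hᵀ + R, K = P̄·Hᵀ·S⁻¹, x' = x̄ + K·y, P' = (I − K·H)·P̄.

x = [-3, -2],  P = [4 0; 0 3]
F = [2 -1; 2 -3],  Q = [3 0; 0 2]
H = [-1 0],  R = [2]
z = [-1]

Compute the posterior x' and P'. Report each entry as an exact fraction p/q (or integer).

x̄ = F·x = [-4, 0]
P̄ = F·P·Fᵀ + Q = [22 25; 25 45]
y = z − H·x̄ = [-5]
S = H·P̄·Hᵀ + R = [24]
K = P̄·Hᵀ·S⁻¹ = [-11/12; -25/24]
x' = x̄ + K·y = [7/12, 125/24]
P' = (I − K·H)·P̄ = [11/6 25/12; 25/12 455/24]

x' = [7/12, 125/24]
P' = [11/6 25/12; 25/12 455/24]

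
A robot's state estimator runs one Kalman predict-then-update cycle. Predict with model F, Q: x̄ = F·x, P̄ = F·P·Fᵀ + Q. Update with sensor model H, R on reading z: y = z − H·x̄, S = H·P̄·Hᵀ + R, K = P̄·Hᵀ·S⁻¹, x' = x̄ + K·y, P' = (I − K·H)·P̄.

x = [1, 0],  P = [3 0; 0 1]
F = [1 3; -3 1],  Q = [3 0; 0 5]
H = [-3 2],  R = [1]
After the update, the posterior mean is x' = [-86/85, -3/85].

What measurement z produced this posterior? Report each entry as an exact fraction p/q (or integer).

z = [3]

x̄ = F·x = [1, -3]
P̄ = F·P·Fᵀ + Q = [15 -6; -6 33]
S = H·P̄·Hᵀ + R = [340]
K = P̄·Hᵀ·S⁻¹ = [-57/340; 21/85]
x' − x̄ = [-171/85, 252/85] = K·y
y = (KᵀK)⁻¹·Kᵀ·(x' − x̄) = [12]
z = y + H·x̄ = [12] + [-9] = [3]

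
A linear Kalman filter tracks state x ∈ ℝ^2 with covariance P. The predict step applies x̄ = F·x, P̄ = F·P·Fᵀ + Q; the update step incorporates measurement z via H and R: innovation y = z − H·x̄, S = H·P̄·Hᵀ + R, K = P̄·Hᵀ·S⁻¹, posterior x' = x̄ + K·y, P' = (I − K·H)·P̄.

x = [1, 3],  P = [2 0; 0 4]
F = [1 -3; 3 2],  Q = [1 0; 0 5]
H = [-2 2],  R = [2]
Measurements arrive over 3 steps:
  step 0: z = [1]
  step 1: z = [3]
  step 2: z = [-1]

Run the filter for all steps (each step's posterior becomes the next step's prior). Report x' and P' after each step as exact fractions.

step 0: x̄ = F·x = [-8, 9]
step 0: P̄ = F·P·Fᵀ + Q = [39 -18; -18 39]
step 0: y = z − H·x̄ = [-33]
step 0: S = H·P̄·Hᵀ + R = [458]
step 0: K = P̄·Hᵀ·S⁻¹ = [-57/229; 57/229]
step 0: x' = x̄ + K·y = [49/229, 180/229]
step 0: P' = (I − K·H)·P̄ = [2433/229 2376/229; 2376/229 2433/229]
step 1: x̄ = F·x = [-491/229, 507/229]
step 1: P̄ = F·P·Fᵀ + Q = [10303/229 -23931/229; -23931/229 61286/229]
step 1: y = z − H·x̄ = [-1309/229]
step 1: S = H·P̄·Hᵀ + R = [478262/229]
step 1: K = P̄·Hᵀ·S⁻¹ = [-34234/239131; 85217/239131]
step 1: x' = x̄ + K·y = [-317035/239131, 42316/239131]
step 1: P' = (I − K·H)·P̄ = [523289/239131 489055/239131; 489055/239131 574272/239131]
step 2: x̄ = F·x = [-443983/239131, -866473/239131]
step 2: P̄ = F·P·Fᵀ + Q = [2996538/239131 -5299150/239131; -5299150/239131 14071004/239131]
step 2: y = z − H·x̄ = [605849/239131]
step 2: S = H·P̄·Hᵀ + R = [111141630/239131]
step 2: K = P̄·Hᵀ·S⁻¹ = [-8295688/55570815; 6456718/18523605]
step 2: x' = x̄ + K·y = [-124193147/55570815, -50760493/18523605]
step 2: P' = (I − K·H)·P̄ = [120783922/55570815 37496078/18523605; 37496078/18523605 14650932/6174535]

step 0: x' = [49/229, 180/229], P' = [2433/229 2376/229; 2376/229 2433/229]
step 1: x' = [-317035/239131, 42316/239131], P' = [523289/239131 489055/239131; 489055/239131 574272/239131]
step 2: x' = [-124193147/55570815, -50760493/18523605], P' = [120783922/55570815 37496078/18523605; 37496078/18523605 14650932/6174535]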